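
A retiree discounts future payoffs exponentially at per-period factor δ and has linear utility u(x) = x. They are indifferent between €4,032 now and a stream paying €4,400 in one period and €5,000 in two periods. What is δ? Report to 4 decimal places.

δ ≈ 0.5600

The stream is worth 4400δ + 5000δ² today, so 4400δ + 5000δ² = 4032.
Rearranged: 5000δ² + 4400δ − 4032 = 0.
δ = (−4400 + √(4400² + 4·5000·4032)) / (2·5000) = (−4400 + √100000000.00) / 10000 ≈ 0.5600.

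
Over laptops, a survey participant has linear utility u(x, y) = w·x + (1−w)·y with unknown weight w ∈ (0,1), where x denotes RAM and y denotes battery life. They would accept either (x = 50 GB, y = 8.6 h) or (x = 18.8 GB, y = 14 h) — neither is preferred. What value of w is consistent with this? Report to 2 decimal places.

w = 0.15

u(50,8.6) = u(18.8,14) means w·50 + (1−w)·8.6 = w·18.8 + (1−w)·14.
Rearranging, 31.2·w − 5.4·(1−w) = 0.
Hence w = 5.4/(31.2+5.4) = 5.4/36.6 = 0.15.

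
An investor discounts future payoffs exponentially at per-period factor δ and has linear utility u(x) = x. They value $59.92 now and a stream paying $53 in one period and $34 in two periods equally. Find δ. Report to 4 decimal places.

δ ≈ 0.7600

Present value of the stream is 53·δ + 34·δ². Indifference gives 53δ + 34δ² = 59.92.
Rearranged: 34δ² + 53δ − 59.92 = 0.
The positive root is δ = [−53 + √(53² + 4·34·59.92)] / (2·34) = (−53 + 104.681)/68 ≈ 0.7600.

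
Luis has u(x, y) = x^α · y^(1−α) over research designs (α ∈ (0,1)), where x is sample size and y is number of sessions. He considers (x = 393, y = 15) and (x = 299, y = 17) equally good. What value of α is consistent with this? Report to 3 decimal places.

α ≈ 0.314

Set the two utilities equal: 393^α·15^(1−α) = 299^α·17^(1−α).
Taking logs: α·ln 393 + (1−α)·ln 15 = α·ln 299 + (1−α)·ln 17, i.e. α·0.273366 = (1−α)·0.125163.
With A = 0.273366 and B = 0.125163: α·A = (1−α)·B, so α = B/(A+B) = 0.125163/0.398529 ≈ 0.314.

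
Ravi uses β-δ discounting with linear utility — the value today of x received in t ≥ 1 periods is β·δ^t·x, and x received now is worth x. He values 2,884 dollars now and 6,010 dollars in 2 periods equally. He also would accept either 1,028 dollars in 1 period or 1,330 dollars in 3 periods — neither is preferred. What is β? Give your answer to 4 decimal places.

β ≈ 0.6208

Both payoffs in the second observation are in the future, so β drops out: δ^1·1028 = δ^3·1330 ⇒ δ^2 = 1028/1330 = 0.77293, so δ = 0.87917.
Substituting δ into 2884 = β·δ^2·6010: β = 2884/(4645.323) ≈ 0.6208.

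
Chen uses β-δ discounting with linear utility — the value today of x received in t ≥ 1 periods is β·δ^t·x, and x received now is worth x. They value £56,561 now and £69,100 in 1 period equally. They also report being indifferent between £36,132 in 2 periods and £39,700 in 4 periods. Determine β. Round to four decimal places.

Both payoffs in the second observation are in the future, so β drops out: δ^2·36132 = δ^4·39700 ⇒ δ^2 = 36132/39700 = 0.91013, so δ = 0.95401.
Substituting δ into 56561 = β·δ·69100: β = 56561/(65921.760) ≈ 0.8580.

β ≈ 0.8580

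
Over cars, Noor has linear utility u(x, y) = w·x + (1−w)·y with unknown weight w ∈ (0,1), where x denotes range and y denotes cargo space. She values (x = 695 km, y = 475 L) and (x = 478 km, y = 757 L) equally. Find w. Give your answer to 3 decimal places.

Indifference: w·695 + (1−w)·475 = w·478 + (1−w)·757.
Rearranging, 217·w − 282·(1−w) = 0.
The marginal rate of substitution is 282/217, so w = 282/(217+282) = 0.565.

w = 0.565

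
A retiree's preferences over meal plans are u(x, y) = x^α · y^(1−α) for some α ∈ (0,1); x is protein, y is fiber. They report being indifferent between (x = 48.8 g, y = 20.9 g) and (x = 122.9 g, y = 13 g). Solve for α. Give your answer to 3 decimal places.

Set the two utilities equal: 48.8^α·20.9^(1−α) = 122.9^α·13^(1−α).
(48.8/122.9)^α = (13/20.9)^(1−α); take logs: α·ln(48.8/122.9) = (1−α)·ln(13/20.9), i.e. α·-0.923641 = (1−α)·-0.474800.
Thus α·(-1.398441) = -0.474800, so α = -0.474800/-1.398441 ≈ 0.340.

α ≈ 0.340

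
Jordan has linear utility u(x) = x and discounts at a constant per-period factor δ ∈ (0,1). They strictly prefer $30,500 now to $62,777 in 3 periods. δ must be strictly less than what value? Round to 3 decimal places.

Comparing present values: 30500 > δ^3·62777.
Hence δ^3 < 30500/62777 = 0.48585, and x ↦ x^(1/3) is increasing on (0,∞).
δ < (30500/62777)^(1/3) ≈ 0.786.

δ < 0.786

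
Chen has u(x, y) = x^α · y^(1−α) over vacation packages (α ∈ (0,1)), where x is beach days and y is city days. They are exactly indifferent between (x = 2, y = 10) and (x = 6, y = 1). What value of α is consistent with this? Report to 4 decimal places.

α ≈ 0.6770

Set the two utilities equal: 2^α·10^(1−α) = 6^α·1^(1−α).
Taking logs: α·ln 2 + (1−α)·ln 10 = α·ln 6 + (1−α)·ln 1, i.e. α·-1.0986123 = (1−α)·-2.3025851.
With A = -1.0986123 and B = -2.3025851: α·A = (1−α)·B, so α = B/(A+B) = -2.3025851/-3.4011974 ≈ 0.6770.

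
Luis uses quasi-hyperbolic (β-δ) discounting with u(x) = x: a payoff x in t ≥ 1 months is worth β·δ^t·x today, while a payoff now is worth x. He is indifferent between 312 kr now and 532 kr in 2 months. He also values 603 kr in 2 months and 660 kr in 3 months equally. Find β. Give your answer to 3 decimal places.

Both payoffs in the second observation are in the future, so β drops out: δ^2·603 = δ^3·660 ⇒ δ = 603/660 = 0.91364.
Now use the now-vs-future pair: 312 = β·δ^2·532 gives β = 312/(0.83473·532) ≈ 0.703.

β ≈ 0.703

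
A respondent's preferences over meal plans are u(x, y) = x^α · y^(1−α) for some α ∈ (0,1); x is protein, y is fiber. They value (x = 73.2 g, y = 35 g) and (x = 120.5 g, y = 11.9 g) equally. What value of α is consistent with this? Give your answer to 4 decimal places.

Indifference: 73.2^α · 35^(1−α) = 120.5^α · 11.9^(1−α).
Taking logs: α·ln 73.2 + (1−α)·ln 35 = α·ln 120.5 + (1−α)·ln 11.9, i.e. α·-0.4984543 = (1−α)·-1.0788097.
So α/(1−α) = (-1.0788097)/(-0.4984543) = 2.1643101, and α = 2.1643101/3.1643101 ≈ 0.6840.

α ≈ 0.6840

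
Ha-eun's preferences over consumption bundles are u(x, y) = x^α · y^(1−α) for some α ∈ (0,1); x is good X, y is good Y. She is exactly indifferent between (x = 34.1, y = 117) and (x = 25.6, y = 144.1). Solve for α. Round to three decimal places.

α ≈ 0.421

The Cobb–Douglas utilities coincide, so 34.1^α·117^(1−α) = 25.6^α·144.1^(1−α).
Taking logs: α·ln 34.1 + (1−α)·ln 117 = α·ln 25.6 + (1−α)·ln 144.1, i.e. α·0.286705 = (1−α)·0.208334.
So α/(1−α) = (0.208334)/(0.286705) = 0.726649, and α = 0.726649/1.726649 ≈ 0.421.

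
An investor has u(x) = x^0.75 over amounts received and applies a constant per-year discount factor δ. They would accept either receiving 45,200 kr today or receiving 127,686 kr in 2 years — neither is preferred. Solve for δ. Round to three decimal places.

The payoff in 2 years is discounted by δ^2, so u(45200) = δ^2·u(127686) and δ^2 = u(45200)/u(127686).
With u(x) = x^0.75: δ^2 = 45200^0.75/127686^0.75 = (45200/127686)^0.75 = 0.45893.
So δ = 0.45893^(1/2) ≈ 0.677.

δ ≈ 0.677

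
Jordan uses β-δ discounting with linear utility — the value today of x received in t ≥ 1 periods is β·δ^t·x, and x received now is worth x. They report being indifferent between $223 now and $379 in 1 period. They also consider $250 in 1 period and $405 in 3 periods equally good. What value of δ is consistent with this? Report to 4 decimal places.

Both payoffs in the second observation are in the future, so β drops out: δ^1·250 = δ^3·405 ⇒ δ^2 = 250/405 = 0.61728, so δ = 0.78567.

δ ≈ 0.7857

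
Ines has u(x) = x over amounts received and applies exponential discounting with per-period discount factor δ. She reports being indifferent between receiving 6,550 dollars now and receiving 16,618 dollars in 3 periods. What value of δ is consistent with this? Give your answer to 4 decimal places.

Indifference means u(6550) = δ^3 · u(16618), so δ^3 = u(6550)/u(16618).
With u(x) = x: δ^3 = 6550/16618 = 0.39415.
Taking the cube root: δ = 0.39415^(1/3) ≈ 0.7332.

δ ≈ 0.7332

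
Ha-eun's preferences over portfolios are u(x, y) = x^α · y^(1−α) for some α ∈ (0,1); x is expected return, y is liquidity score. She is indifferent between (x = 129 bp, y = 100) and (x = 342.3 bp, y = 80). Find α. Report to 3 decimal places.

α ≈ 0.186

Set the two utilities equal: 129^α·100^(1−α) = 342.3^α·80^(1−α).
(129/342.3)^α = (80/100)^(1−α); take logs: α·ln(129/342.3) = (1−α)·ln(80/100), i.e. α·-0.975875 = (1−α)·-0.223144.
Thus α·(-1.199019) = -0.223144, so α = -0.223144/-1.199019 ≈ 0.186.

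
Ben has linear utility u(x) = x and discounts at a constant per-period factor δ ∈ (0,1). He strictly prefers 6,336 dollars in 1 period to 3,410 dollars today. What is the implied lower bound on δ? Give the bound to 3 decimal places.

δ > 0.538

Comparing present values: 3410 < δ·6336.
Dividing through by 6336 gives δ > 0.53819.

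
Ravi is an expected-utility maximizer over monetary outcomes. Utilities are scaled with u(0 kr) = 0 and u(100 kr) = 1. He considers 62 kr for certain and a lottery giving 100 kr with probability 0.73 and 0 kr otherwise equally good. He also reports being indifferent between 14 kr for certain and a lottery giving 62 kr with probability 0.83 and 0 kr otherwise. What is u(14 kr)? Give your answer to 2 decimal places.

The first gamble pins u(62 kr): it must equal 0.73·1 + 0.27·0 = 0.73.
The second indifference gives u(14 kr) = 0.83·u(62 kr) + 0.17·u(0 kr) = 0.83·0.73 + 0.17·0.00 = 0.6059.

0.61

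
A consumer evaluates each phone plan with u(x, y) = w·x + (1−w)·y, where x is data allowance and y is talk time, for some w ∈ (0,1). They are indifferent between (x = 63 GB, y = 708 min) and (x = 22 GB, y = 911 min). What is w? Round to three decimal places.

w = 0.832

u(63,708) = u(22,911) means w·63 + (1−w)·708 = w·22 + (1−w)·911.
Collecting terms: w·41 = (1−w)·203.
The marginal rate of substitution is 203/41, so w = 203/(41+203) = 0.832.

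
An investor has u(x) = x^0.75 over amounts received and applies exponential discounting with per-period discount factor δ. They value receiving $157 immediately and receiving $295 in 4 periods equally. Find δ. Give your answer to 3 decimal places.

Indifference means u(157) = δ^4 · u(295), so δ^4 = u(157)/u(295).
With u(x) = x^0.75: δ^4 = 157^0.75/295^0.75 = (157/295)^0.75 = 0.62310.
So δ = 0.62310^(1/4) ≈ 0.888.

δ ≈ 0.888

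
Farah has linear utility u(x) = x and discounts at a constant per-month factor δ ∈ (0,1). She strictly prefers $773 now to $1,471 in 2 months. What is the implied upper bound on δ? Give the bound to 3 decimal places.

Comparing present values: 773 > δ^2·1471.
Dividing by 1471: δ^2 < 0.52549. Both sides are positive, so the square root keeps the direction.
δ < 0.52549^(1/2) = 0.725.

δ < 0.725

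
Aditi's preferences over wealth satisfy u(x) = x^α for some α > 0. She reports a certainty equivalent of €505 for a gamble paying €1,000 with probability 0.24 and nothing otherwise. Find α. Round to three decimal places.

α ≈ 2.089

The lottery's expected utility is 0.24·u(1000) + 0.76·u(0) = 0.24·1000^α (since u(0) = 0 for α > 0).
Equating: 505^α = 0.24·1000^α, i.e. 0.5050^α = 0.24.
Take logs: α = ln 0.24 / ln(505/1000) ≈ 2.08888.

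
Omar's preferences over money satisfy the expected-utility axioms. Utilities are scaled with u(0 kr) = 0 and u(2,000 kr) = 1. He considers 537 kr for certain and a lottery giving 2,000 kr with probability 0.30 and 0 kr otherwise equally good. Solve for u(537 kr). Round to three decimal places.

0.300

By the standard-gamble method, u(537 kr) is just the indifference probability on the best outcome: 0.30.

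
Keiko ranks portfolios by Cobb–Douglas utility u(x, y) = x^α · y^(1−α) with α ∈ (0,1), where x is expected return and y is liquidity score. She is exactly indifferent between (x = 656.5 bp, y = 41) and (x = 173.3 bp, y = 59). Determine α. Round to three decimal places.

α ≈ 0.215

The Cobb–Douglas utilities coincide, so 656.5^α·41^(1−α) = 173.3^α·59^(1−α).
Rearrange to (656.5/173.3)^α = (59/41)^(1−α) and take logs: α·1.331898 = (1−α)·0.363965.
With A = 1.331898 and B = 0.363965: α·A = (1−α)·B, so α = B/(A+B) = 0.363965/1.695863 ≈ 0.215.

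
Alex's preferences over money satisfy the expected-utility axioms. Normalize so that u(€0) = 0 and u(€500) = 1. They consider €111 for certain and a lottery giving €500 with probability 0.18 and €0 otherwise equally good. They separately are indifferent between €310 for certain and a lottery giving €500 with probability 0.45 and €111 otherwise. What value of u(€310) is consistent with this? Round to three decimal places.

First, u(€111) = 0.18·u(€500) + 0.82·u(€0) = 0.18.
Chaining: u(€310) = 0.45·1.00 + 0.55·0.18 = 0.5490.

0.549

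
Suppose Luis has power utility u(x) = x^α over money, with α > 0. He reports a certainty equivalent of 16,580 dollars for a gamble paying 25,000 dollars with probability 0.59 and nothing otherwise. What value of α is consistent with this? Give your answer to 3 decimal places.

α ≈ 1.285

Since u(0) = 0, the lottery's EU is 0.59·25000^α.
Equating: 16580^α = 0.59·25000^α, i.e. 0.6632^α = 0.59.
α = ln(0.59) / ln(16580/25000) = -0.527633/-0.410679 ≈ 1.285.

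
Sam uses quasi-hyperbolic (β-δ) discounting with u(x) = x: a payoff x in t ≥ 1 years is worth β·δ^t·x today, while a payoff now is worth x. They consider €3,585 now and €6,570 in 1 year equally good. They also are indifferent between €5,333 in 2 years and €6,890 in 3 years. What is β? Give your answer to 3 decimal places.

β ≈ 0.705

Both payoffs in the second observation are in the future, so β drops out: δ^2·5333 = δ^3·6890 ⇒ δ = 5333/6890 = 0.77402.
The first indifference: 3585 = β·δ·6570, so β = 3585/(δ·6570) = 3585/(0.77402·6570) ≈ 0.705.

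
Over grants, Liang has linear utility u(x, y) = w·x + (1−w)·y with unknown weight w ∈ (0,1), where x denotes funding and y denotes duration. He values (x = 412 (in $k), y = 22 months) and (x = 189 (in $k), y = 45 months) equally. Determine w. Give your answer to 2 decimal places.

w = 0.09

Indifference: w·412 + (1−w)·22 = w·189 + (1−w)·45.
Collecting terms: w·223 = (1−w)·23.
So w/(1−w) = 23/223 = 0.1031, giving w = 23/(223+23) = 0.09.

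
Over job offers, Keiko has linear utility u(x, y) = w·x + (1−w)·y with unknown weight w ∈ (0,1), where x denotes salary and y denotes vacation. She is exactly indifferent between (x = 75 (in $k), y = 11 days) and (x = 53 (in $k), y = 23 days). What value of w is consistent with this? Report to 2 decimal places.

w = 0.35

Equating utilities: w·75 + (1−w)·11 = w·53 + (1−w)·23.
Rearranging, 22·w − 12·(1−w) = 0.
Hence w = 12/(22+12) = 12/34 = 0.35.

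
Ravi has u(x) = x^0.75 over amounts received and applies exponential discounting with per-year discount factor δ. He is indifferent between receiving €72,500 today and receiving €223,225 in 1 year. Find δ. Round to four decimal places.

The payoff in 1 year is discounted by δ, so u(72500) = δ·u(223225) and δ = u(72500)/u(223225).
Since u(x) = x^0.75, δ = (72500/223225)^0.75 = 0.32478^0.75 = 0.43023.

δ ≈ 0.4302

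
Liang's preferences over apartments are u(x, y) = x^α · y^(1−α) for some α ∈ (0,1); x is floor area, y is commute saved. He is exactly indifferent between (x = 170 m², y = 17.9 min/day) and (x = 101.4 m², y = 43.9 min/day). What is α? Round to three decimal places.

α ≈ 0.635

Indifference: 170^α · 17.9^(1−α) = 101.4^α · 43.9^(1−α).
Taking logs: α·ln 170 + (1−α)·ln 17.9 = α·ln 101.4 + (1−α)·ln 43.9, i.e. α·0.516725 = (1−α)·0.897114.
So α/(1−α) = (0.897114)/(0.516725) = 1.736154, and α = 1.736154/2.736154 ≈ 0.635.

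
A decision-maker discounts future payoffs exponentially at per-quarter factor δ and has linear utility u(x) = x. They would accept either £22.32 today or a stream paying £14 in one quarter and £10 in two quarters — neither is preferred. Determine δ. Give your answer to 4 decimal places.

The stream is worth 14δ + 10δ² today, so 14δ + 10δ² = 22.32.
That is, 10δ² + 14δ − 22.32 = 0, a quadratic in δ.
The positive root is δ = [−14 + √(14² + 4·10·22.32)] / (2·10) = (−14 + 32.997)/20 ≈ 0.9498.

δ ≈ 0.9498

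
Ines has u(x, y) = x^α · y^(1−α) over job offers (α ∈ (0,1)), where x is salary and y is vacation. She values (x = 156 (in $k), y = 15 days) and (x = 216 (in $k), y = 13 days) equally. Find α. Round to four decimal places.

α ≈ 0.3054

Indifference: 156^α · 15^(1−α) = 216^α · 13^(1−α).
Rearrange to (156/216)^α = (13/15)^(1−α) and take logs: α·-0.3254224 = (1−α)·-0.1431008.
Thus α·(-0.4685232) = -0.1431008, so α = -0.1431008/-0.4685232 ≈ 0.3054.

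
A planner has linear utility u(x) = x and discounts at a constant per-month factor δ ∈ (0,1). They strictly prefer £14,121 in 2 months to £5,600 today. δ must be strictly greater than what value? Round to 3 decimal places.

The preference means 5600 < δ^2·14121.
Hence δ^2 > 5600/14121 = 0.39657, and x ↦ x^(1/2) is increasing on (0,∞).
δ > 0.39657^(1/2) = 0.630.

δ > 0.630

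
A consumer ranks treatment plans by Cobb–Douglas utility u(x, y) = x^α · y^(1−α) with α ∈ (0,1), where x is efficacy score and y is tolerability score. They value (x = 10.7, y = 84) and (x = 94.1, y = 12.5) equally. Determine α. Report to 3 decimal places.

Set the two utilities equal: 10.7^α·84^(1−α) = 94.1^α·12.5^(1−α).
Taking logs: α·ln 10.7 + (1−α)·ln 84 = α·ln 94.1 + (1−α)·ln 12.5, i.e. α·-2.174114 = (1−α)·-1.905088.
With A = -2.174114 and B = -1.905088: α·A = (1−α)·B, so α = B/(A+B) = -1.905088/-4.079202 ≈ 0.467.

α ≈ 0.467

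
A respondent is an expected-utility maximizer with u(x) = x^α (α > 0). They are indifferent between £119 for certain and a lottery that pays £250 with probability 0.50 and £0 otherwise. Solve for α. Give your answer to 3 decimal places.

α ≈ 0.934

EU(lottery) = 0.50·250^α + 0.50·0 = 0.50·250^α.
Equating: 119^α = 0.50·250^α, i.e. 0.4760^α = 0.50.
Taking logs: α·ln(119/250) = ln(0.50), so α = -0.693147 / -0.742337 ≈ 0.934.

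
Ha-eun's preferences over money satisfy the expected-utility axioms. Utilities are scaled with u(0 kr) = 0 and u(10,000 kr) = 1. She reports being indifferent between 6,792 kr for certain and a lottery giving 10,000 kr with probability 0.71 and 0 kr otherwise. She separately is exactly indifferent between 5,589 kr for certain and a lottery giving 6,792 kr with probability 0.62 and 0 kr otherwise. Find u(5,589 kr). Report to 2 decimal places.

0.44

The first gamble pins u(6,792 kr): it must equal 0.71·1 + 0.29·0 = 0.71.
Then u(5,589 kr) = 0.62·u(6,792 kr) + 0.38·u(0 kr) = 0.62·0.71 + 0.38·0.00 = 0.4402.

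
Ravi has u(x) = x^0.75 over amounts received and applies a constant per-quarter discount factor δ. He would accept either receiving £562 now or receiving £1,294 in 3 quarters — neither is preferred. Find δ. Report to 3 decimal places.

δ ≈ 0.812

Equating discounted utilities: u(562) = δ^3·u(1294) ⇒ δ^3 = u(562)/u(1294).
With u(x) = x^0.75: δ^3 = 562^0.75/1294^0.75 = (562/1294)^0.75 = 0.53500.
Taking the cube root: δ = 0.53500^(1/3) ≈ 0.812.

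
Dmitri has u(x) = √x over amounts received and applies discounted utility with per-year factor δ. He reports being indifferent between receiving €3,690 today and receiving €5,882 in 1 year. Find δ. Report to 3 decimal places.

δ ≈ 0.792

Equating discounted utilities: u(3690) = δ·u(5882) ⇒ δ = u(3690)/u(5882).
With u(x) = √x: δ = √3690/√5882 = √(3690/5882) = 0.79205.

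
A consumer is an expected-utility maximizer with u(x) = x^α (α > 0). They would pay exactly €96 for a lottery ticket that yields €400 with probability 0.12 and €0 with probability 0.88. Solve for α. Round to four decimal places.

Since u(0) = 0, the lottery's EU is 0.12·400^α.
Indifference: 96^α = 0.12·400^α, so (96/400)^α = 0.12.
α = ln(0.12) / ln(96/400) = -2.1202635/-1.4271164 ≈ 1.4857.

α ≈ 1.4857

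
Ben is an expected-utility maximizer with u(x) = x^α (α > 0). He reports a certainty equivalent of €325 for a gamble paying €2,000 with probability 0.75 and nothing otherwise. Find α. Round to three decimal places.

The lottery's expected utility is 0.75·u(2000) + 0.25·u(0) = 0.75·2000^α (since u(0) = 0 for α > 0).
Setting u(325) equal to that: 325^α = 0.75·2000^α ⇒ (325/2000)^α = 0.75.
Take logs: α = ln 0.75 / ln(325/2000) ≈ 0.15832.

α ≈ 0.158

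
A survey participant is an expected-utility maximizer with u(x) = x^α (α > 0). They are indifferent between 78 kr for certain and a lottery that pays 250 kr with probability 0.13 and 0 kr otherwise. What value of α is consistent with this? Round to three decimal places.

α ≈ 1.752

The lottery's expected utility is 0.13·u(250) + 0.87·u(0) = 0.13·250^α (since u(0) = 0 for α > 0).
Indifference: 78^α = 0.13·250^α, so (78/250)^α = 0.13.
Take logs: α = ln 0.13 / ln(78/250) ≈ 1.75164.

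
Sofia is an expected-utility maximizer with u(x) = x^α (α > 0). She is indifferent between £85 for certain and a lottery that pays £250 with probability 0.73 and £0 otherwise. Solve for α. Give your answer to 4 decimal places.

The lottery's expected utility is 0.73·u(250) + 0.27·u(0) = 0.73·250^α (since u(0) = 0 for α > 0).
Equating: 85^α = 0.73·250^α, i.e. 0.3400^α = 0.73.
α = ln(0.73) / ln(85/250) = -0.3147107/-1.0788097 ≈ 0.2917.

α ≈ 0.2917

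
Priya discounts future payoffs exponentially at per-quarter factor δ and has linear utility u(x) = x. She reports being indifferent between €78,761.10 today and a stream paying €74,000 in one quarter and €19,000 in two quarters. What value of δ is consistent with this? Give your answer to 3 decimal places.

Present value of the stream is 74000·δ + 19000·δ². Indifference gives 74000δ + 19000δ² = 78761.10.
That is, 19000δ² + 74000δ − 78761.10 = 0, a quadratic in δ.
The positive root is δ = [−74000 + √(74000² + 4·19000·78761.10)] / (2·19000) = (−74000 + 107060.000)/38000 ≈ 0.870.

δ ≈ 0.870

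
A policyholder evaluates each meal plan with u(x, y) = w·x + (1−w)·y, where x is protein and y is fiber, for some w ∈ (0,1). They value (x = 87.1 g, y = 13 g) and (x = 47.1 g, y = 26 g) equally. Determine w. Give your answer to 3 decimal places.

w = 0.245

Equating utilities: w·87.1 + (1−w)·13 = w·47.1 + (1−w)·26.
Collecting terms: w·40 = (1−w)·13.
Hence w = 13/(40+13) = 13/53 = 0.245.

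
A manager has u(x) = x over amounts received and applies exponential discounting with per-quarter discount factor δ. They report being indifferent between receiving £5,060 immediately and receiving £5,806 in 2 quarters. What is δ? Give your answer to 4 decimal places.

δ ≈ 0.9335

Equating discounted utilities: u(5060) = δ^2·u(5806) ⇒ δ^2 = u(5060)/u(5806).
With u(x) = x: δ^2 = 5060/5806 = 0.87151.
Hence δ = (0.87151)^(1/2) = 0.933548.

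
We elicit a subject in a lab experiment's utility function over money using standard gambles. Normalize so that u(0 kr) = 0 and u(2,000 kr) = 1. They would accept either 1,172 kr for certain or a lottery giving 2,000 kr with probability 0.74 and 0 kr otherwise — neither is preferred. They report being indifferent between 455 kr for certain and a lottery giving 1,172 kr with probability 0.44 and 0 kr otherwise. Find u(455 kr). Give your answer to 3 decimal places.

First, u(1,172 kr) = 0.74·u(2,000 kr) + 0.26·u(0 kr) = 0.74.
The second indifference gives u(455 kr) = 0.44·u(1,172 kr) + 0.56·u(0 kr) = 0.44·0.74 + 0.56·0.00 = 0.3256.

0.326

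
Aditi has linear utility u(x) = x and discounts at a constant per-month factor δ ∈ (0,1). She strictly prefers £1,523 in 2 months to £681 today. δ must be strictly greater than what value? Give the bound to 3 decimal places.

The preference means 681 < δ^2·1523.
Dividing by 1523: δ^2 > 0.44714. Both sides are positive, so the square root keeps the direction.
δ > (681/1523)^(1/2) ≈ 0.669.

δ > 0.669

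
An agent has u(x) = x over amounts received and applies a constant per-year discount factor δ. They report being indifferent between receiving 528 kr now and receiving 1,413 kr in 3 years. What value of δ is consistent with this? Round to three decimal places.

δ ≈ 0.720

Indifference means u(528) = δ^3 · u(1413), so δ^3 = u(528)/u(1413).
With u(x) = x: δ^3 = 528/1413 = 0.37367.
So δ = 0.37367^(1/3) ≈ 0.720.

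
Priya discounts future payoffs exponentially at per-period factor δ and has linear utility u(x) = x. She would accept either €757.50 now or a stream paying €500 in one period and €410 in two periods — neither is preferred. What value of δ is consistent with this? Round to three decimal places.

Present value of the stream is 500·δ + 410·δ². Indifference gives 500δ + 410δ² = 757.50.
Rearranged: 410δ² + 500δ − 757.50 = 0.
By the quadratic formula (taking the positive root), δ = (−500 + √1492300.00) / 820 ≈ 0.880.

δ ≈ 0.880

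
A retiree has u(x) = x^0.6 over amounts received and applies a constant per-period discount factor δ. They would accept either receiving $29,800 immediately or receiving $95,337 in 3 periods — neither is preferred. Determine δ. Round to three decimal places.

The payoff in 3 periods is discounted by δ^3, so u(29800) = δ^3·u(95337) and δ^3 = u(29800)/u(95337).
With u(x) = x^0.6: δ^3 = 29800^0.6/95337^0.6 = (29800/95337)^0.6 = 0.49771.
Hence δ = (0.49771)^(1/3) = 0.79248.

δ ≈ 0.792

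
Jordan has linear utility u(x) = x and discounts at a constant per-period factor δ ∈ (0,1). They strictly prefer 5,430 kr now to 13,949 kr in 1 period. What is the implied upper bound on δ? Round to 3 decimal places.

The preference means 5430 > δ·13949.
Dividing through by 13949 gives δ < 0.38928.

δ < 0.389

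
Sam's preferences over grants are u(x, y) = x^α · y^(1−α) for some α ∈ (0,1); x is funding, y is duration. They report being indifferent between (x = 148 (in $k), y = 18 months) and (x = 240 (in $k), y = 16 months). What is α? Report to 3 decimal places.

α ≈ 0.196

The Cobb–Douglas utilities coincide, so 148^α·18^(1−α) = 240^α·16^(1−α).
Rearrange to (148/240)^α = (16/18)^(1−α) and take logs: α·-0.483427 = (1−α)·-0.117783.
With A = -0.483427 and B = -0.117783: α·A = (1−α)·B, so α = B/(A+B) = -0.117783/-0.601210 ≈ 0.196.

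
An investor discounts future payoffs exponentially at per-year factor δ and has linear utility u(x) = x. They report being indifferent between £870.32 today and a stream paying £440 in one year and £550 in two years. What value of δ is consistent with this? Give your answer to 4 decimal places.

The stream is worth 440δ + 550δ² today, so 440δ + 550δ² = 870.32.
Rearranged: 550δ² + 440δ − 870.32 = 0.
By the quadratic formula (taking the positive root), δ = (−440 + √2108304.00) / 1100 ≈ 0.9200.

δ ≈ 0.9200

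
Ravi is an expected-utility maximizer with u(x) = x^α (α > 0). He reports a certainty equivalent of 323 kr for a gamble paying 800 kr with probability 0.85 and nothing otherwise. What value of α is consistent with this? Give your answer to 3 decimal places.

α ≈ 0.179

The lottery's expected utility is 0.85·u(800) + 0.15·u(0) = 0.85·800^α (since u(0) = 0 for α > 0).
Equating: 323^α = 0.85·800^α, i.e. 0.4037^α = 0.85.
Take logs: α = ln 0.85 / ln(323/800) ≈ 0.17919.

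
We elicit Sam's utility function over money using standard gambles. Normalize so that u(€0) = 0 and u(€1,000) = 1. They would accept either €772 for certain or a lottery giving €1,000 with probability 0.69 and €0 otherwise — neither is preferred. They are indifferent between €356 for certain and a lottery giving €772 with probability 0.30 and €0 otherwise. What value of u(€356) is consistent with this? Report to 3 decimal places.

0.207

From the first indifference, u(€772) = 0.69·u(€1,000) + 0.31·u(€0) = 0.69·1 + 0.31·0 = 0.69.
Chaining: u(€356) = 0.30·0.69 + 0.70·0.00 = 0.2070.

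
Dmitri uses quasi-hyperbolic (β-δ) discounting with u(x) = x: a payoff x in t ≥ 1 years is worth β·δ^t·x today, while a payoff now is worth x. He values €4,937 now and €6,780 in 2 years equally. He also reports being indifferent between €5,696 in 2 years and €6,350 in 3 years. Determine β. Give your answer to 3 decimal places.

The second indifference involves only future payoffs, so β cancels: β·δ^2·5696 = β·δ^3·6350, giving δ = 5696/6350 = 0.89701.
Now use the now-vs-future pair: 4937 = β·δ^2·6780 gives β = 4937/(0.80462·6780) ≈ 0.905.

β ≈ 0.905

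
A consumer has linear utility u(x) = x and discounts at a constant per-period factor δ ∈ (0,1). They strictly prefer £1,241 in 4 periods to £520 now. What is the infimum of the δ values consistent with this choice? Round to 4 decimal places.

The preference means 520 < δ^4·1241.
Dividing by 1241: δ^4 > 0.41902. Both sides are positive, so the 4th root keeps the direction.
δ > (520/1241)^(1/4) ≈ 0.8046.

δ > 0.8046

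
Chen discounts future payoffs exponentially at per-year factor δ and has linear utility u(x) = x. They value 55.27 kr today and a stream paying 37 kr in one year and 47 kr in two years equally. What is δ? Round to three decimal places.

The stream is worth 37δ + 47δ² today, so 37δ + 47δ² = 55.27.
Rearranged: 47δ² + 37δ − 55.27 = 0.
The positive root is δ = [−37 + √(37² + 4·47·55.27)] / (2·47) = (−37 + 108.442)/94 ≈ 0.760.

δ ≈ 0.760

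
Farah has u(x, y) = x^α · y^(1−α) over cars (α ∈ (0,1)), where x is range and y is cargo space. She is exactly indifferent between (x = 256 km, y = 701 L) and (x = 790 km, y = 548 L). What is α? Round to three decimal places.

α ≈ 0.179

Set the two utilities equal: 256^α·701^(1−α) = 790^α·548^(1−α).
Taking logs: α·ln 256 + (1−α)·ln 701 = α·ln 790 + (1−α)·ln 548, i.e. α·-1.126856 = (1−α)·-0.246233.
So α/(1−α) = (-0.246233)/(-1.126856) = 0.218513, and α = 0.218513/1.218513 ≈ 0.179.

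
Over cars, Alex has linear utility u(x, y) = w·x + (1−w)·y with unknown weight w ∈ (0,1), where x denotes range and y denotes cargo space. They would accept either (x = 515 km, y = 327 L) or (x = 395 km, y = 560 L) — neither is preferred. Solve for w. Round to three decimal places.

w = 0.660

Indifference: w·515 + (1−w)·327 = w·395 + (1−w)·560.
w·(515−395) = (1−w)·(560−327), i.e. w·120 = (1−w)·233.
So w/(1−w) = 233/120 = 1.9417, giving w = 233/(120+233) = 0.660.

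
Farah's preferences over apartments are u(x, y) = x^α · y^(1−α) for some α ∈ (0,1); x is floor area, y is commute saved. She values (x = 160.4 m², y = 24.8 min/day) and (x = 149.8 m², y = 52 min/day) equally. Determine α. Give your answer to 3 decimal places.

Indifference: 160.4^α · 24.8^(1−α) = 149.8^α · 52^(1−α).
Taking logs: α·ln 160.4 + (1−α)·ln 24.8 = α·ln 149.8 + (1−α)·ln 52, i.e. α·0.068370 = (1−α)·0.740400.
Thus α·(0.808770) = 0.740400, so α = 0.740400/0.808770 ≈ 0.915.

α ≈ 0.915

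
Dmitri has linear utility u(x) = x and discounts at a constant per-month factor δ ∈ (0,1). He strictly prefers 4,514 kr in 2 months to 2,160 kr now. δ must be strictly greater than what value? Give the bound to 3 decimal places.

The preference means 2160 < δ^2·4514.
So δ^2 > 2160/4514 = 0.47851; taking the square root of both positive sides preserves the inequality.
δ > (2160/4514)^(1/2) ≈ 0.692.

δ > 0.692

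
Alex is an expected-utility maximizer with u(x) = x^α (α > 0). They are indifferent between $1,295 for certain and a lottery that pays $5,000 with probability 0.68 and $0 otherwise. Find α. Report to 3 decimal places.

EU(lottery) = 0.68·5000^α + 0.32·0 = 0.68·5000^α.
Equating: 1295^α = 0.68·5000^α, i.e. 0.2590^α = 0.68.
Taking logs: α·ln(1295/5000) = ln(0.68), so α = -0.385662 / -1.350927 ≈ 0.285.

α ≈ 0.285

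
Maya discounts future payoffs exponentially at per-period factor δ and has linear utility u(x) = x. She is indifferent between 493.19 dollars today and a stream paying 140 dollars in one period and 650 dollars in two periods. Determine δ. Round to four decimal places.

δ ≈ 0.7700

The stream is worth 140δ + 650δ² today, so 140δ + 650δ² = 493.19.
That is, 650δ² + 140δ − 493.19 = 0, a quadratic in δ.
δ = (−140 + √(140² + 4·650·493.19)) / (2·650) = (−140 + √1301894.00) / 1300 ≈ 0.7700.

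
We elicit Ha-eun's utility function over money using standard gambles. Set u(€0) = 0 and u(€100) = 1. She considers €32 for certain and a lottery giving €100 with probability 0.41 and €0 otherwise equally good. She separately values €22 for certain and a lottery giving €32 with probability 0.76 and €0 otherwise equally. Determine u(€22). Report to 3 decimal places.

From the first indifference, u(€32) = 0.41·u(€100) + 0.59·u(€0) = 0.41·1 + 0.59·0 = 0.41.
Chaining: u(€22) = 0.76·0.41 + 0.24·0.00 = 0.3116.

0.312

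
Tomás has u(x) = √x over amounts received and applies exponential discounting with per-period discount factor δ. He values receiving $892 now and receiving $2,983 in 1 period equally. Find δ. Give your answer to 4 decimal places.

δ ≈ 0.5468

Equating discounted utilities: u(892) = δ·u(2983) ⇒ δ = u(892)/u(2983).
Since u(x) = √x, δ = √(892/2983) = 0.54683.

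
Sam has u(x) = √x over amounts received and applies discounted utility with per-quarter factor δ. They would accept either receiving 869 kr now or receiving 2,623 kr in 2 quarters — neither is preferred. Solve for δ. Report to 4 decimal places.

δ ≈ 0.7587

Indifference means u(869) = δ^2 · u(2623), so δ^2 = u(869)/u(2623).
With u(x) = √x: δ^2 = √869/√2623 = √(869/2623) = 0.57559.
Taking the square root: δ = 0.57559^(1/2) ≈ 0.7587.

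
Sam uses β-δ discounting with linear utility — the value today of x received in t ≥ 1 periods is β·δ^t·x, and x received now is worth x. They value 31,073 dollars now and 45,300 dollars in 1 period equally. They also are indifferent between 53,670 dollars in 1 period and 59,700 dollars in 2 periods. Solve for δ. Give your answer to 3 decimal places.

Both payoffs in the second observation are in the future, so β drops out: δ^1·53670 = δ^2·59700 ⇒ δ = 53670/59700 = 0.89899.

δ ≈ 0.899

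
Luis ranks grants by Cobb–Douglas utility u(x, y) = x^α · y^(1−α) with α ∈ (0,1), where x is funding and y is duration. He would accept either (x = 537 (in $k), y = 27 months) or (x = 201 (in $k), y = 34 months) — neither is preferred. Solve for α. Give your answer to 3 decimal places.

Indifference: 537^α · 27^(1−α) = 201^α · 34^(1−α).
(537/201)^α = (34/27)^(1−α); take logs: α·ln(537/201) = (1−α)·ln(34/27), i.e. α·0.982693 = (1−α)·0.230524.
So α/(1−α) = (0.230524)/(0.982693) = 0.234584, and α = 0.234584/1.234584 ≈ 0.190.

α ≈ 0.190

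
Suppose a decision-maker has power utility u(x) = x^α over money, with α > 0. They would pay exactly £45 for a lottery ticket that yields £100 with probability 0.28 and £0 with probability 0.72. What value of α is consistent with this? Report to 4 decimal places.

Since u(0) = 0, the lottery's EU is 0.28·100^α.
Setting u(45) equal to that: 45^α = 0.28·100^α ⇒ (45/100)^α = 0.28.
α = ln(0.28) / ln(45/100) = -1.2729657/-0.7985077 ≈ 1.5942.

α ≈ 1.5942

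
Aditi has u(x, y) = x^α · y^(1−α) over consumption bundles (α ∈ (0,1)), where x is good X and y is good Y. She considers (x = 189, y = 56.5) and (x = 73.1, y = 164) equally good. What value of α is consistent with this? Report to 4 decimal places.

Indifference: 189^α · 56.5^(1−α) = 73.1^α · 164^(1−α).
Rearrange to (189/73.1)^α = (164/56.5)^(1−α) and take logs: α·0.9499186 = (1−α)·1.0656258.
So α/(1−α) = (1.0656258)/(0.9499186) = 1.1218075, and α = 1.1218075/2.1218075 ≈ 0.5287.

α ≈ 0.5287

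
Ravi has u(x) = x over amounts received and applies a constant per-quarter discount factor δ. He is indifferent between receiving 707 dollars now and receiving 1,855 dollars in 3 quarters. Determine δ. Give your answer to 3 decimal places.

The payoff in 3 quarters is discounted by δ^3, so u(707) = δ^3·u(1855) and δ^3 = u(707)/u(1855).
With u(x) = x: δ^3 = 707/1855 = 0.38113.
Taking the cube root: δ = 0.38113^(1/3) ≈ 0.725.

δ ≈ 0.725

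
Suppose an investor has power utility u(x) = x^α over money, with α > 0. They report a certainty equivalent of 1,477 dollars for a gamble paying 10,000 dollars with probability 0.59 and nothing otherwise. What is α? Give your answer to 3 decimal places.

EU(lottery) = 0.59·10000^α + 0.41·0 = 0.59·10000^α.
Indifference: 1477^α = 0.59·10000^α, so (1477/10000)^α = 0.59.
α = ln(0.59) / ln(1477/10000) = -0.527633/-1.912572 ≈ 0.276.

α ≈ 0.276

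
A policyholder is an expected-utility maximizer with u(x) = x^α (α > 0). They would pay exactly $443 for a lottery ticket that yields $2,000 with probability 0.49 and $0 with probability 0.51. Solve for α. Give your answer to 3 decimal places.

EU(lottery) = 0.49·2000^α + 0.51·0 = 0.49·2000^α.
Indifference: 443^α = 0.49·2000^α, so (443/2000)^α = 0.49.
Taking logs: α·ln(443/2000) = ln(0.49), so α = -0.713350 / -1.507333 ≈ 0.473.

α ≈ 0.473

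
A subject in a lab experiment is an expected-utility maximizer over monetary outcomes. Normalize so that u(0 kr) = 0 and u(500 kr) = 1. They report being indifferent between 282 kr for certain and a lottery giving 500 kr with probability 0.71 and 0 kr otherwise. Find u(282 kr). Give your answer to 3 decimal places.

0.710

The indifference gives u(282 kr) = 0.71·u(500 kr) + 0.29·u(0 kr) = 0.71·1 + 0.29·0 = 0.71.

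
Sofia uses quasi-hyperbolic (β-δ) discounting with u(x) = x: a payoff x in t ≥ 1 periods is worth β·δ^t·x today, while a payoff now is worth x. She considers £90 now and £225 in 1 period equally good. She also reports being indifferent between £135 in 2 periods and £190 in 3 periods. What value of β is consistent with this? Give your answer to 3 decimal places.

β ≈ 0.563

The second indifference involves only future payoffs, so β cancels: β·δ^2·135 = β·δ^3·190, giving δ = 135/190 = 0.71053.
Substituting δ into 90 = β·δ·225: β = 90/(159.868) ≈ 0.563.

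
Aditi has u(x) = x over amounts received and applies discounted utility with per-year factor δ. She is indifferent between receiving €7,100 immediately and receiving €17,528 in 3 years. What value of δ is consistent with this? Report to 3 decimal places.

δ ≈ 0.740

The payoff in 3 years is discounted by δ^3, so u(7100) = δ^3·u(17528) and δ^3 = u(7100)/u(17528).
With u(x) = x: δ^3 = 7100/17528 = 0.40507.
So δ = 0.40507^(1/3) ≈ 0.740.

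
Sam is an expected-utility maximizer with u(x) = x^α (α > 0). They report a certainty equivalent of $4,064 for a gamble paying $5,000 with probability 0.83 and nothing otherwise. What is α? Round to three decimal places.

EU(lottery) = 0.83·5000^α + 0.17·0 = 0.83·5000^α.
Setting u(4064) equal to that: 4064^α = 0.83·5000^α ⇒ (4064/5000)^α = 0.83.
Taking logs: α·ln(4064/5000) = ln(0.83), so α = -0.186330 / -0.207270 ≈ 0.899.

α ≈ 0.899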